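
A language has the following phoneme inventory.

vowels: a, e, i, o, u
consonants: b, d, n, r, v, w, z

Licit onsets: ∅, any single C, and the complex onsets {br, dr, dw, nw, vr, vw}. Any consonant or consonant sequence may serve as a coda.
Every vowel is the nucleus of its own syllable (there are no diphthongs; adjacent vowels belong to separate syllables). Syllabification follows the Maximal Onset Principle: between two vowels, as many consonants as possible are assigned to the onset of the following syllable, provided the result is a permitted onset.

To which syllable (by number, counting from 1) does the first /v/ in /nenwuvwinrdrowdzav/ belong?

3

Vowels present: e, u, i, o, a; each is a nucleus, giving 5 syllables.
/e…u/ gap (V1→V2): cluster /nw/ — /nw/ is itself a permitted onset, so the whole cluster goes right; preceding coda = ∅.
/u…i/ gap (V2→V3): cluster /vw/ — /vw/ is itself a permitted onset, so the whole cluster goes right; preceding coda = ∅.
/i…o/ gap (V3→V4): /nrdr/; trying suffixes from longest down, /dr/ is the first permitted one, so coda /nr/ | onset /dr/.
/o…a/ gap (V4→V5): /wdz/ splits as /wd/ + /z/ (/z/ is the longest suffix that is a licit onset).
So the parse is ne.nwu.vwinr.drowd.zav.
The first /v/ is in the onset of syllable 3 (/vwinr/).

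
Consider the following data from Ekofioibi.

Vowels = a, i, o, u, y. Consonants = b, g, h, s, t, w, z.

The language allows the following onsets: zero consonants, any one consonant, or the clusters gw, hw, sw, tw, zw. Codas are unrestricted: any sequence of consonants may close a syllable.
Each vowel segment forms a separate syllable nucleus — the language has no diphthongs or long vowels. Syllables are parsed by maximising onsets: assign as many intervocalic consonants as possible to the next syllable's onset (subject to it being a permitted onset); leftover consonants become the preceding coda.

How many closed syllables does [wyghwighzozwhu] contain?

3

Vowels present: y, i, o, u; each is a nucleus, giving 4 syllables.
σ1/σ2 boundary: /ghw/; trying suffixes from longest down, /hw/ is the first permitted one, so coda /g/ | onset /hw/.
σ2/σ3 boundary: /ghz/; trying suffixes from longest down, /z/ is the first permitted one, so coda /gh/ | onset /z/.
σ3/σ4 boundary: /zwh/ — longest licit onset from the right is /h/, leaving /zw/ as coda.
Syllabification: wyg.hwigh.zozw.hu.
Classifying each syllable: /wyg/ (closed), /hwigh/ (closed), /zozw/ (closed), /hu/ (open).
Closed syllables: 3.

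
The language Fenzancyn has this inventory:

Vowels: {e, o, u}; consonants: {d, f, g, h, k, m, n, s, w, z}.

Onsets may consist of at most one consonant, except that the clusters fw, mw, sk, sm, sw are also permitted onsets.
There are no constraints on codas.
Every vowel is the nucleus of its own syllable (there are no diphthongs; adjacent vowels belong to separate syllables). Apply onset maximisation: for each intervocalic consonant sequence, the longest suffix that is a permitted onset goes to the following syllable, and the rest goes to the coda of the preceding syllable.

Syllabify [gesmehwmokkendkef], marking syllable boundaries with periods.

Vowels present: e, e, o, e, e; each is a nucleus, giving 5 syllables.
V1 /e/ – V2 /e/: /sm/ — entire cluster is a permitted onset → onset /sm/, coda ∅.
V2 /e/ – V3 /o/: cluster /hwm/ — the longest permitted-onset suffix is /m/; onset = /m/, preceding coda = /hw/.
V3 /o/ – V4 /e/: cluster /kk/ — the longest permitted-onset suffix is /k/; onset = /k/, preceding coda = /k/.
V4 /e/ – V5 /e/: cluster /ndk/ — the longest permitted-onset suffix is /k/; onset = /k/, preceding coda = /nd/.

ge.smehw.mok.kend.kef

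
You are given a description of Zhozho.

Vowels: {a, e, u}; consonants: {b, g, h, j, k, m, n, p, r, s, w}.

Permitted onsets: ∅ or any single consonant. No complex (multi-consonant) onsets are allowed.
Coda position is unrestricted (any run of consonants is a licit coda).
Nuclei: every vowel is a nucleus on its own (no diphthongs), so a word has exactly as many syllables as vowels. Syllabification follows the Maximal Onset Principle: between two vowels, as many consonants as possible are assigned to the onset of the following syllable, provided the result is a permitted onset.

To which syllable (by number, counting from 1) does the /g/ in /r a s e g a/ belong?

The vowels are a, e, a — 3 nuclei, so 3 syllables.
σ1/σ2 boundary: /s/ → onset of the next syllable (single consonants are always licit onsets).
σ2/σ3 boundary: /g/ is a single consonant, so it becomes the next onset.
Syllabification: ra.se.ga.
The /g/ is in the onset of syllable 3 (/ga/).

3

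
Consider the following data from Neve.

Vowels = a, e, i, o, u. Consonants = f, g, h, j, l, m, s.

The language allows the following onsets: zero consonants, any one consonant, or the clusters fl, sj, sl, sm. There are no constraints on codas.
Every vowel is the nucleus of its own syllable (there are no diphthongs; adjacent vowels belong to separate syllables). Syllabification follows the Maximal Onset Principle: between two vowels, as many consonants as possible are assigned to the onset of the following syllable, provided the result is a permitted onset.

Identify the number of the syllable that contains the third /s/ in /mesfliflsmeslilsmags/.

Nuclei (vowels): e, i, e, i, a → 5 syllables.
σ1/σ2 boundary: cluster /sfl/ — the longest permitted-onset suffix is /fl/; onset = /fl/, preceding coda = /s/.
σ2/σ3 boundary: /flsm/; trying suffixes from longest down, /sm/ is the first permitted one, so coda /fl/ | onset /sm/.
σ3/σ4 boundary: cluster /sl/ — /sl/ is itself a permitted onset, so the whole cluster goes right; preceding coda = ∅.
σ4/σ5 boundary: /lsm/; trying suffixes from longest down, /sm/ is the first permitted one, so coda /l/ | onset /sm/.
Putting it together: mes.flifl.sme.slil.smags.
The third /s/ is in the onset of syllable 4 (/slil/).

4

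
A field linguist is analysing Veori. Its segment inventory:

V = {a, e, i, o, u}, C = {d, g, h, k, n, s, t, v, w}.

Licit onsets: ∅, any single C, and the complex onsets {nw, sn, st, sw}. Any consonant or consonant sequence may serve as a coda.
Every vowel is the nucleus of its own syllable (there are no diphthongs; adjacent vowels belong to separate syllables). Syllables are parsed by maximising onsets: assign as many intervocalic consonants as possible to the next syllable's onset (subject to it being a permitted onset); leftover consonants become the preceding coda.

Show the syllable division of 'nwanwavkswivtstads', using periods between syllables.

The vowels are a, a, i, a — 4 nuclei, so 4 syllables.
Between /a/ (V1) and /a/ (V2): /nw/ — entire cluster is a permitted onset → onset /nw/, coda ∅.
Between /a/ (V2) and /i/ (V3): /vksw/ — longest licit onset from the right is /sw/, leaving /vk/ as coda.
Between /i/ (V3) and /a/ (V4): /vtst/ — longest licit onset from the right is /st/, leaving /vt/ as coda.

nwa.nwavk.swivt.stads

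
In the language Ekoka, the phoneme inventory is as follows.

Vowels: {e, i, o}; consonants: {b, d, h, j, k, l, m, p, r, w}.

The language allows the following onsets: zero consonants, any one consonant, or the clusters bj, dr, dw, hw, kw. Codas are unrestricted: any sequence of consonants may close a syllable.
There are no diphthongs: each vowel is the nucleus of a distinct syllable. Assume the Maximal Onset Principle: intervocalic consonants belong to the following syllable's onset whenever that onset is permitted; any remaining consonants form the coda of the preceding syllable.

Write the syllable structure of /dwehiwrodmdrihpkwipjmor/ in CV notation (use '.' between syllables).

Vowels present: e, i, o, i, i, o; each is a nucleus, giving 6 syllables.
σ1/σ2 boundary: /h/ is a single consonant, so it becomes the next onset.
σ2/σ3 boundary: /wr/ splits as /w/ + /r/ (/r/ is the longest suffix that is a licit onset).
σ3/σ4 boundary: /dmdr/ — longest licit onset from the right is /dr/, leaving /dm/ as coda.
σ4/σ5 boundary: /hpkw/ splits as /hp/ + /kw/ (/kw/ is the longest suffix that is a licit onset).
σ5/σ6 boundary: /pjm/; trying suffixes from longest down, /m/ is the first permitted one, so coda /pj/ | onset /m/.
Syllabification: dwe.hiw.rodm.drihp.kwipj.mor.
Mapping each syllable to C/V: /dwe/ → CCV, /hiw/ → CVC, /rodm/ → CVCC, /drihp/ → CCVCC, /kwipj/ → CCVCC, /mor/ → CVC.

CCV.CVC.CVCC.CCVCC.CCVCC.CVC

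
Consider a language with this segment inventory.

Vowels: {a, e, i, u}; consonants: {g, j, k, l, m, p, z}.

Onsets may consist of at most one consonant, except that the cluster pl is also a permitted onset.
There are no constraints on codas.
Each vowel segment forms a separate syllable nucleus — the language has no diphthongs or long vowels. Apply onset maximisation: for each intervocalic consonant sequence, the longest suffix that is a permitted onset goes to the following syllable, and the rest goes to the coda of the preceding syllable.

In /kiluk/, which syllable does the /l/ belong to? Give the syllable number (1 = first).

The vowels are i, u — 2 nuclei, so 2 syllables.
Between /i/ (V1) and /u/ (V2): /l/ is a single consonant, so it becomes the next onset.
Syllabification: ki.luk.
The /l/ is in the onset of syllable 2 (/luk/).

2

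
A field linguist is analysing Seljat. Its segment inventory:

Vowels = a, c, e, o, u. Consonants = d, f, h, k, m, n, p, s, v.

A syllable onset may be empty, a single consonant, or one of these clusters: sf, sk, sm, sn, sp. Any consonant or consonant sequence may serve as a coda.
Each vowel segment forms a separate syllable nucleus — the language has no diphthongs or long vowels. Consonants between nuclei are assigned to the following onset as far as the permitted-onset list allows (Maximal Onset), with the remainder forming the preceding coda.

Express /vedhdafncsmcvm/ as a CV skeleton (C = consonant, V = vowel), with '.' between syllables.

The vowels are e, a, c, c — 4 nuclei, so 4 syllables.
σ1/σ2 boundary: cluster /dhd/ — the longest permitted-onset suffix is /d/; onset = /d/, preceding coda = /dh/.
σ2/σ3 boundary: /fn/ — longest licit onset from the right is /n/, leaving /f/ as coda.
σ3/σ4 boundary: /sm/ is a licit onset in full, so it all attaches to the next syllable.
So the parse is vedh.daf.nc.smcvm.
Mapping each syllable to C/V: /vedh/ → CVCC, /daf/ → CVC, /nc/ → CV, /smcvm/ → CCVCC.

CVCC.CVC.CV.CCVCC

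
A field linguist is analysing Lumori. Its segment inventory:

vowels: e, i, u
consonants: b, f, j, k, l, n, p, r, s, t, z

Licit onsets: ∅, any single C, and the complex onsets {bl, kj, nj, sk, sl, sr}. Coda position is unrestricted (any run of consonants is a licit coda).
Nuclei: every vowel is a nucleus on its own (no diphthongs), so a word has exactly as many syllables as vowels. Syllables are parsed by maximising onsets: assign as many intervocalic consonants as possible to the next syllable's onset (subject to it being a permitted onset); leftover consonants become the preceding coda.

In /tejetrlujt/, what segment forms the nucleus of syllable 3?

Vowels present: e, e, u; each is a nucleus, giving 3 syllables.
The third nucleus (vowel 3 from the left) is /u/.

u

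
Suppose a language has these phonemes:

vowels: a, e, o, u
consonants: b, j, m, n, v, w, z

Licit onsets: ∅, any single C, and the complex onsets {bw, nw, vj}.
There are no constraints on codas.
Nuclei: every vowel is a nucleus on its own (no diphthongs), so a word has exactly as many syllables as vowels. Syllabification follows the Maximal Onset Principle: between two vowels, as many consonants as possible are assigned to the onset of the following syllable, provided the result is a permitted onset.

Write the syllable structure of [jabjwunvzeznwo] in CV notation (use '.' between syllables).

CVCC.CVCC.CVC.CCV

Vowels present: a, u, e, o; each is a nucleus, giving 4 syllables.
Between /a/ (V1) and /u/ (V2): /bjw/; trying suffixes from longest down, /w/ is the first permitted one, so coda /bj/ | onset /w/.
Between /u/ (V2) and /e/ (V3): /nvz/; trying suffixes from longest down, /z/ is the first permitted one, so coda /nv/ | onset /z/.
Between /e/ (V3) and /o/ (V4): /znw/ — longest licit onset from the right is /nw/, leaving /z/ as coda.
So the parse is jabj.wunv.zez.nwo.
Mapping each syllable to C/V: /jabj/ → CVCC, /wunv/ → CVCC, /zez/ → CVC, /nwo/ → CCV.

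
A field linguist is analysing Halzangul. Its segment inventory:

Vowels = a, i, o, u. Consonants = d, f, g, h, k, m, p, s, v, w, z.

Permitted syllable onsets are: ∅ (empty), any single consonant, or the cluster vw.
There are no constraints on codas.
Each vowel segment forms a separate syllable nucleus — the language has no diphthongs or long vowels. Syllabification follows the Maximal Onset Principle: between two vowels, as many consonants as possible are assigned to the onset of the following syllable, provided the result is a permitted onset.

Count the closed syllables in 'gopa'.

0

The vowels are o, a — 2 nuclei, so 2 syllables.
V1 /o/ – V2 /a/: just /p/ — single C goes to the following onset.
So the parse is go.pa.
Classifying each syllable: /go/ (open), /pa/ (open).
Closed syllables: 0.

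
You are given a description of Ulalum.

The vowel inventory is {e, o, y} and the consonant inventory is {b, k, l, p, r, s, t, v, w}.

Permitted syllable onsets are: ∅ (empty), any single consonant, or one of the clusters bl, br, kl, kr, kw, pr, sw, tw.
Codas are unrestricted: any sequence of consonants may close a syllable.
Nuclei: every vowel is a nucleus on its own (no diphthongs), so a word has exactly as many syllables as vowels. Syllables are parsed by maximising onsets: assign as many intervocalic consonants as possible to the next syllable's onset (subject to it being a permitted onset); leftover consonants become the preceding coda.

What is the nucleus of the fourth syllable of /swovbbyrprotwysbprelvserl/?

y

Nuclei (vowels): o, y, o, y, e, e → 6 syllables.
The fourth nucleus (vowel 4 from the left) is /y/.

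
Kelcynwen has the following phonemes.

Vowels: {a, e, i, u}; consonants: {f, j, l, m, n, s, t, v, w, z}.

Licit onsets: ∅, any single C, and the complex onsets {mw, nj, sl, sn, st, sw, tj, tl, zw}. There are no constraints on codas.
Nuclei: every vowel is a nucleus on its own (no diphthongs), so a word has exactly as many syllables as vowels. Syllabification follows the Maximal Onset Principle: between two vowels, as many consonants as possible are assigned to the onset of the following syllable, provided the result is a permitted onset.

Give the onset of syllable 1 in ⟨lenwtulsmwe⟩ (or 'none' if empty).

l

The vowels are e, u, e — 3 nuclei, so 3 syllables.
V1 /e/ – V2 /u/: /nwt/ — longest licit onset from the right is /t/, leaving /nw/ as coda.
V2 /u/ – V3 /e/: /lsmw/ — longest licit onset from the right is /mw/, leaving /ls/ as coda.
Syllabification: lenw.tuls.mwe.
Syllable 1 is /lenw/: onset /l/, nucleus /e/, coda /nw/.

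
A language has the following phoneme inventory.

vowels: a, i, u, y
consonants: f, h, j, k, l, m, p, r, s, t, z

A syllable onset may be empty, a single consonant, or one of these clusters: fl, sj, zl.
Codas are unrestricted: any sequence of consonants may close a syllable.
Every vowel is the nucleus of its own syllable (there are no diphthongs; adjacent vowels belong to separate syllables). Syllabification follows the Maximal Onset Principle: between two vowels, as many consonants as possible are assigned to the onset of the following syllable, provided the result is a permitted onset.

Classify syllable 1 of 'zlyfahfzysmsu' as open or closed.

open

Vowels present: y, a, y, u; each is a nucleus, giving 4 syllables.
V1 /y/ – V2 /a/: /f/ is a single consonant, so it becomes the next onset.
V2 /a/ – V3 /y/: /hfz/; trying suffixes from longest down, /z/ is the first permitted one, so coda /hf/ | onset /z/.
V3 /y/ – V4 /u/: cluster /sms/ — the longest permitted-onset suffix is /s/; onset = /s/, preceding coda = /sm/.
Result: zly.fahf.zysm.su.
Syllable 1 is /zly/; it ends in its nucleus with no coda, so it is open.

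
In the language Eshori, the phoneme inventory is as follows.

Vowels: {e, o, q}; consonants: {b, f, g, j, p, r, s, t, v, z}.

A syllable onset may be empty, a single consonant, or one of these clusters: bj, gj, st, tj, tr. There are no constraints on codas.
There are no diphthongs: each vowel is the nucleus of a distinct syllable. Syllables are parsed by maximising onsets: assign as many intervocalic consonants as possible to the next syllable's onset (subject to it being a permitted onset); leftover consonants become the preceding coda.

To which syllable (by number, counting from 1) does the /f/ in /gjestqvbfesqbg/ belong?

3

Nuclei (vowels): e, q, e, q → 4 syllables.
σ1/σ2 boundary: /st/ — entire cluster is a permitted onset → onset /st/, coda ∅.
σ2/σ3 boundary: cluster /vbf/ — the longest permitted-onset suffix is /f/; onset = /f/, preceding coda = /vb/.
σ3/σ4 boundary: /s/ is a single consonant, so it becomes the next onset.
Syllabification: gje.stqvb.fe.sqbg.
The /f/ is in the onset of syllable 3 (/fe/).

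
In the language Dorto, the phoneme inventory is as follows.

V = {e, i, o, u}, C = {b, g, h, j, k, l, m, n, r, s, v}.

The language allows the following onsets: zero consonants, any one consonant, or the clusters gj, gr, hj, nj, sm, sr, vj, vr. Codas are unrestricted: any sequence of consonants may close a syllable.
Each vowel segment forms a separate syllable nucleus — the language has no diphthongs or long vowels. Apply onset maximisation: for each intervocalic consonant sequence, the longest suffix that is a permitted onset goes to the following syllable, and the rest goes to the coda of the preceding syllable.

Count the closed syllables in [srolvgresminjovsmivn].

Nuclei (vowels): o, e, i, o, i → 5 syllables.
/o…e/ gap (V1→V2): /lvgr/ splits as /lv/ + /gr/ (/gr/ is the longest suffix that is a licit onset).
/e…i/ gap (V2→V3): /sm/ — entire cluster is a permitted onset → onset /sm/, coda ∅.
/i…o/ gap (V3→V4): /nj/ is a licit onset in full, so it all attaches to the next syllable.
/o…i/ gap (V4→V5): cluster /vsm/ — the longest permitted-onset suffix is /sm/; onset = /sm/, preceding coda = /v/.
Putting it together: srolv.gre.smi.njov.smivn.
Classifying each syllable: /srolv/ (closed), /gre/ (open), /smi/ (open), /njov/ (closed), /smivn/ (closed).
Closed syllables: 3.

3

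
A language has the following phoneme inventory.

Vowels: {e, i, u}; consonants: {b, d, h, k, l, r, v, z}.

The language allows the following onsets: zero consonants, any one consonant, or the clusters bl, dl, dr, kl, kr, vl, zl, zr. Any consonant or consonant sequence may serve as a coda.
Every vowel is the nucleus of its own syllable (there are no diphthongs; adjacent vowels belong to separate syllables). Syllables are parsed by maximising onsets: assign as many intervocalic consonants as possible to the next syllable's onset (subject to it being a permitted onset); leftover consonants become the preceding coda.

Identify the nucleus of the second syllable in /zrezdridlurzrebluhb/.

i

Vowels present: e, i, u, e, u; each is a nucleus, giving 5 syllables.
The second nucleus (vowel 2 from the left) is /i/.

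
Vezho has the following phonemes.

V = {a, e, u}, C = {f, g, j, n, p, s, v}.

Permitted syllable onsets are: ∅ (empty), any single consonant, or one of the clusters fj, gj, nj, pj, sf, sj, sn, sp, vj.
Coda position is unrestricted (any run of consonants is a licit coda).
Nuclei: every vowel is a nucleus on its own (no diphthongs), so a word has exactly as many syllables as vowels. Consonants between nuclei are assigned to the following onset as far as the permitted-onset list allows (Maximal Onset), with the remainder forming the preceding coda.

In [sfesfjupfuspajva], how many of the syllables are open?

The vowels are e, u, u, a, a — 5 nuclei, so 5 syllables.
Between /e/ (V1) and /u/ (V2): /sfj/ — longest licit onset from the right is /fj/, leaving /s/ as coda.
Between /u/ (V2) and /u/ (V3): /pf/ splits as /p/ + /f/ (/f/ is the longest suffix that is a licit onset).
Between /u/ (V3) and /a/ (V4): /sp/ — entire cluster is a permitted onset → onset /sp/, coda ∅.
Between /a/ (V4) and /a/ (V5): /jv/ splits as /j/ + /v/ (/v/ is the longest suffix that is a licit onset).
Syllabification: sfes.fjup.fu.spaj.va.
Classifying each syllable: /sfes/ (closed), /fjup/ (closed), /fu/ (open), /spaj/ (closed), /va/ (open).
Open syllables: 2.

2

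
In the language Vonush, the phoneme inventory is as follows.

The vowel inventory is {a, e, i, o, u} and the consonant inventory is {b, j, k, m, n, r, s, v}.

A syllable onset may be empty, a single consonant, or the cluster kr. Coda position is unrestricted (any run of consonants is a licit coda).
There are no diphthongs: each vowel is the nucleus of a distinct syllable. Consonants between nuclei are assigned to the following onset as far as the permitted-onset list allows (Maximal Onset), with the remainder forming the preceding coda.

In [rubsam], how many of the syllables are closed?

2

Vowels present: u, a; each is a nucleus, giving 2 syllables.
σ1/σ2 boundary: /bs/ splits as /b/ + /s/ (/s/ is the longest suffix that is a licit onset).
Putting it together: rub.sam.
Classifying each syllable: /rub/ (closed), /sam/ (closed).
Closed syllables: 2.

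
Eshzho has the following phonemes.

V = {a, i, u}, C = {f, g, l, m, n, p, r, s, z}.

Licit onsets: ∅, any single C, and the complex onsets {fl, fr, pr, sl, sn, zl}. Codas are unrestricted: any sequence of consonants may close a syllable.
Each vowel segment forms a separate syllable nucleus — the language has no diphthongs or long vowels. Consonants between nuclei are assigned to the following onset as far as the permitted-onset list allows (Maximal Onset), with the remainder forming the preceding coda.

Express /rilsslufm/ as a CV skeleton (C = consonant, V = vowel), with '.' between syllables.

The vowels are i, u — 2 nuclei, so 2 syllables.
/i…u/ gap (V1→V2): cluster /lssl/ — the longest permitted-onset suffix is /sl/; onset = /sl/, preceding coda = /ls/.
Syllabification: rils.slufm.
Mapping each syllable to C/V: /rils/ → CVCC, /slufm/ → CCVCC.

CVCC.CCVCC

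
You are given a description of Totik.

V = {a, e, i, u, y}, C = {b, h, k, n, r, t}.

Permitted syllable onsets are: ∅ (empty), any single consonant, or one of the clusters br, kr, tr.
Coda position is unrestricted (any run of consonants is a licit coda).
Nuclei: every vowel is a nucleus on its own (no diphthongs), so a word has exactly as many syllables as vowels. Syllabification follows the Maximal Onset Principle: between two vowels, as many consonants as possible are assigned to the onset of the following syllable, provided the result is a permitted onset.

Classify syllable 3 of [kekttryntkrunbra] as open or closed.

The vowels are e, y, u, a — 4 nuclei, so 4 syllables.
V1 /e/ – V2 /y/: /kttr/ — longest licit onset from the right is /tr/, leaving /kt/ as coda.
V2 /y/ – V3 /u/: /ntkr/ — longest licit onset from the right is /kr/, leaving /nt/ as coda.
V3 /u/ – V4 /a/: cluster /nbr/ — the longest permitted-onset suffix is /br/; onset = /br/, preceding coda = /n/.
So the parse is kekt.trynt.krun.bra.
Syllable 3 is /krun/ with coda /n/, so it is closed.

closed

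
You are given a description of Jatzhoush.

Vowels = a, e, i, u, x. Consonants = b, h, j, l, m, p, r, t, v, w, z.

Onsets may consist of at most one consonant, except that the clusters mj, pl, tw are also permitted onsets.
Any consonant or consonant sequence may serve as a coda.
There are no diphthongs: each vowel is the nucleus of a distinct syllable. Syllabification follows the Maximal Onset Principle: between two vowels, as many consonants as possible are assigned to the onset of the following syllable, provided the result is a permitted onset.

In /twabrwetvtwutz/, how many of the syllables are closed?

3

Vowels present: a, e, u; each is a nucleus, giving 3 syllables.
Between /a/ (V1) and /e/ (V2): /brw/; trying suffixes from longest down, /w/ is the first permitted one, so coda /br/ | onset /w/.
Between /e/ (V2) and /u/ (V3): /tvtw/ splits as /tv/ + /tw/ (/tw/ is the longest suffix that is a licit onset).
Syllabification: twabr.wetv.twutz.
Classifying each syllable: /twabr/ (closed), /wetv/ (closed), /twutz/ (closed).
Closed syllables: 3.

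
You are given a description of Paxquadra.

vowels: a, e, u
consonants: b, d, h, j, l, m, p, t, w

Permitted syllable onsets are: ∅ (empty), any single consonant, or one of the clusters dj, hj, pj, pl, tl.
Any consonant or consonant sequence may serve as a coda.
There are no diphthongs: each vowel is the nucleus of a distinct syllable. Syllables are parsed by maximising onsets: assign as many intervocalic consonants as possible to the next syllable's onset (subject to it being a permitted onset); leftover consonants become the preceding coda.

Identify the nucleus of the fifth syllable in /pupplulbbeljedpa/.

Vowels present: u, u, e, e, a; each is a nucleus, giving 5 syllables.
The fifth nucleus (vowel 5 from the left) is /a/.

a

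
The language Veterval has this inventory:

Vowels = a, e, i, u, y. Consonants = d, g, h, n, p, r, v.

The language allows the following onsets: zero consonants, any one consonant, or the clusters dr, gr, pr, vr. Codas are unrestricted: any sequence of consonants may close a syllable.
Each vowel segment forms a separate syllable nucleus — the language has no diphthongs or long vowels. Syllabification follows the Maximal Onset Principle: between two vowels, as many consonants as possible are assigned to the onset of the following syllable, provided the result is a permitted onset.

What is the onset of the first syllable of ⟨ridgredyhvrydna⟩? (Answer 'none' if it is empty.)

r

Vowels present: i, e, y, y, a; each is a nucleus, giving 5 syllables.
Between /i/ (V1) and /e/ (V2): /dgr/ — longest licit onset from the right is /gr/, leaving /d/ as coda.
Between /e/ (V2) and /y/ (V3): just /d/ — single C goes to the following onset.
Between /y/ (V3) and /y/ (V4): /hvr/ — longest licit onset from the right is /vr/, leaving /h/ as coda.
Between /y/ (V4) and /a/ (V5): cluster /dn/ — the longest permitted-onset suffix is /n/; onset = /n/, preceding coda = /d/.
Result: rid.gre.dyh.vryd.na.
Syllable 1 is /rid/: onset /r/, nucleus /i/, coda /d/.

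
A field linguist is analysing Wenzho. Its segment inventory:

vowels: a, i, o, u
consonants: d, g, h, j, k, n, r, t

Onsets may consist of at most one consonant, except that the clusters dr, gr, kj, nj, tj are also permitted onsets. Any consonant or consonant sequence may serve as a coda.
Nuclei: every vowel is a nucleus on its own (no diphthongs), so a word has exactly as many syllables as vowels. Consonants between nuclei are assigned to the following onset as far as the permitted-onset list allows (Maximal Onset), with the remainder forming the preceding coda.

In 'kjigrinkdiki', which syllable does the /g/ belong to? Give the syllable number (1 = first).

2

Vowels present: i, i, i, i; each is a nucleus, giving 4 syllables.
Between /i/ (V1) and /i/ (V2): cluster /gr/ — /gr/ is itself a permitted onset, so the whole cluster goes right; preceding coda = ∅.
Between /i/ (V2) and /i/ (V3): /nkd/; trying suffixes from longest down, /d/ is the first permitted one, so coda /nk/ | onset /d/.
Between /i/ (V3) and /i/ (V4): /k/ → onset of the next syllable (single consonants are always licit onsets).
Putting it together: kji.grink.di.ki.
The /g/ is in the onset of syllable 2 (/grink/).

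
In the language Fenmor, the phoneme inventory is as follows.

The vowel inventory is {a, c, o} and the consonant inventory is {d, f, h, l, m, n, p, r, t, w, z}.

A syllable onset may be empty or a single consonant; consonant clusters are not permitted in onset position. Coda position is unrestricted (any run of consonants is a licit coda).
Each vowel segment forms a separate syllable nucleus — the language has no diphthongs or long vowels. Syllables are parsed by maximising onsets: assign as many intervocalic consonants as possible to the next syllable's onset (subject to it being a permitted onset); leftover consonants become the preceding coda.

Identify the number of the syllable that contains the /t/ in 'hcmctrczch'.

2

Nuclei (vowels): c, c, c, c → 4 syllables.
Between /c/ (V1) and /c/ (V2): /m/ is a single consonant, so it becomes the next onset.
Between /c/ (V2) and /c/ (V3): cluster /tr/ — the longest permitted-onset suffix is /r/; onset = /r/, preceding coda = /t/.
Between /c/ (V3) and /c/ (V4): just /z/ — single C goes to the following onset.
Syllabification: hc.mct.rc.zch.
The /t/ is in the coda of syllable 2 (/mct/).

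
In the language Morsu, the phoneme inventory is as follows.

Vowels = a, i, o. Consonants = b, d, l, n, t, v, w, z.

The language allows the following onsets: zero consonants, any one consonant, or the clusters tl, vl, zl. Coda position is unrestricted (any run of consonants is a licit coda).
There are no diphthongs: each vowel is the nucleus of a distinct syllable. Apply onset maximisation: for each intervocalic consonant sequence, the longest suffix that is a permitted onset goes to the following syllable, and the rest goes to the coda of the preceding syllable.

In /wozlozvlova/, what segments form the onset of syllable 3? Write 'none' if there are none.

The vowels are o, o, o, a — 4 nuclei, so 4 syllables.
Between /o/ (V1) and /o/ (V2): cluster /zl/ — /zl/ is itself a permitted onset, so the whole cluster goes right; preceding coda = ∅.
Between /o/ (V2) and /o/ (V3): cluster /zvl/ — the longest permitted-onset suffix is /vl/; onset = /vl/, preceding coda = /z/.
Between /o/ (V3) and /a/ (V4): /v/ → onset of the next syllable (single consonants are always licit onsets).
So the parse is wo.zloz.vlo.va.
Syllable 3 is /vlo/: onset /vl/, nucleus /o/, coda ∅.

vl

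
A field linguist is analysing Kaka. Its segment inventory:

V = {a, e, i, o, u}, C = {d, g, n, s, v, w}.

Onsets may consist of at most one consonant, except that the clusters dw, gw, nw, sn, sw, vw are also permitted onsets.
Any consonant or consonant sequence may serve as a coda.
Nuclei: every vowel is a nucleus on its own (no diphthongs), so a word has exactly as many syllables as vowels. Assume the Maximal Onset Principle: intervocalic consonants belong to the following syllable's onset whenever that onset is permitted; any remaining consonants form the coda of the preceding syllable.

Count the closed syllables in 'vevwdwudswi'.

2

The vowels are e, u, i — 3 nuclei, so 3 syllables.
Between /e/ (V1) and /u/ (V2): /vwdw/ splits as /vw/ + /dw/ (/dw/ is the longest suffix that is a licit onset).
Between /u/ (V2) and /i/ (V3): /dsw/; trying suffixes from longest down, /sw/ is the first permitted one, so coda /d/ | onset /sw/.
Result: vevw.dwud.swi.
Classifying each syllable: /vevw/ (closed), /dwud/ (closed), /swi/ (open).
Closed syllables: 2.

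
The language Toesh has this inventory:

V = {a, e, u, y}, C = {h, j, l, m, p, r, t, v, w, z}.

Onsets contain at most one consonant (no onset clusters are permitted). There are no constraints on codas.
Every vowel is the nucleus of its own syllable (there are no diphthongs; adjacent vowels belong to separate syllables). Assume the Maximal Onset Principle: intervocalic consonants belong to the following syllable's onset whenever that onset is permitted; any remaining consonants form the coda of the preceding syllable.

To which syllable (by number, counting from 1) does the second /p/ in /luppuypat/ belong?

2

Nuclei (vowels): u, u, y, a → 4 syllables.
V1 /u/ – V2 /u/: /pp/; trying suffixes from longest down, /p/ is the first permitted one, so coda /p/ | onset /p/.
V2 /u/ – V3 /y/: no consonants, so the boundary falls immediately after /u/.
V3 /y/ – V4 /a/: just /p/ — single C goes to the following onset.
Syllabification: lup.pu.y.pat.
The second /p/ is in the onset of syllable 2 (/pu/).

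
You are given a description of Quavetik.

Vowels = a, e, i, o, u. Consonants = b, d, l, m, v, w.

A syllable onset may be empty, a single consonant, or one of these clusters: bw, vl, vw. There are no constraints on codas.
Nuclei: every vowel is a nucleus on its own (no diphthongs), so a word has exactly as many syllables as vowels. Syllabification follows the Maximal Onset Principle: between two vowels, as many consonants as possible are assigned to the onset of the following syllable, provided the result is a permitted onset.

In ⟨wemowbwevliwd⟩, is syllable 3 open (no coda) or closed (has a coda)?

open

The vowels are e, o, e, i — 4 nuclei, so 4 syllables.
Between /e/ (V1) and /o/ (V2): /m/ is a single consonant, so it becomes the next onset.
Between /o/ (V2) and /e/ (V3): /wbw/ splits as /w/ + /bw/ (/bw/ is the longest suffix that is a licit onset).
Between /e/ (V3) and /i/ (V4): /vl/ — entire cluster is a permitted onset → onset /vl/, coda ∅.
Syllabification: we.mow.bwe.vliwd.
Syllable 3 is /bwe/; it ends in its nucleus with no coda, so it is open.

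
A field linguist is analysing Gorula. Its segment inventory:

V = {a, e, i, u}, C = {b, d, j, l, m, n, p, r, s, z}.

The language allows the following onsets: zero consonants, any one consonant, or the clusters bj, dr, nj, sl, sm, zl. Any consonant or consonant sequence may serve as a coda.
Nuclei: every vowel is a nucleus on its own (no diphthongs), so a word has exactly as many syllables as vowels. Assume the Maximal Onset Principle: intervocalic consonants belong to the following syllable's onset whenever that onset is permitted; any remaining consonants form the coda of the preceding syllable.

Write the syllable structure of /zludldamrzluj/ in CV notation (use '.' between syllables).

CCVCC.CVCC.CCVC

Vowels present: u, a, u; each is a nucleus, giving 3 syllables.
Between /u/ (V1) and /a/ (V2): cluster /dld/ — the longest permitted-onset suffix is /d/; onset = /d/, preceding coda = /dl/.
Between /a/ (V2) and /u/ (V3): /mrzl/ splits as /mr/ + /zl/ (/zl/ is the longest suffix that is a licit onset).
So the parse is zludl.damr.zluj.
Mapping each syllable to C/V: /zludl/ → CCVCC, /damr/ → CVCC, /zluj/ → CCVC.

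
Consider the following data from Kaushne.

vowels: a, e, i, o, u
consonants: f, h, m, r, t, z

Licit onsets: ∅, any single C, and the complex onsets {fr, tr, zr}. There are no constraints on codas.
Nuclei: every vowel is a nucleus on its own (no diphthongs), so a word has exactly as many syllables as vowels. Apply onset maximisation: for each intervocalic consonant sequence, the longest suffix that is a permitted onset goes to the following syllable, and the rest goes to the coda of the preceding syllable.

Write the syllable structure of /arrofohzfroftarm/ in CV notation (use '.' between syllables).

VC.CV.CVCC.CCVC.CVCC

Vowels present: a, o, o, o, a; each is a nucleus, giving 5 syllables.
V1 /a/ – V2 /o/: /rr/ — longest licit onset from the right is /r/, leaving /r/ as coda.
V2 /o/ – V3 /o/: /f/ is a single consonant, so it becomes the next onset.
V3 /o/ – V4 /o/: cluster /hzfr/ — the longest permitted-onset suffix is /fr/; onset = /fr/, preceding coda = /hz/.
V4 /o/ – V5 /a/: /ft/ — longest licit onset from the right is /t/, leaving /f/ as coda.
So the parse is ar.ro.fohz.frof.tarm.
Mapping each syllable to C/V: /ar/ → VC, /ro/ → CV, /fohz/ → CVCC, /frof/ → CCVC, /tarm/ → CVCC.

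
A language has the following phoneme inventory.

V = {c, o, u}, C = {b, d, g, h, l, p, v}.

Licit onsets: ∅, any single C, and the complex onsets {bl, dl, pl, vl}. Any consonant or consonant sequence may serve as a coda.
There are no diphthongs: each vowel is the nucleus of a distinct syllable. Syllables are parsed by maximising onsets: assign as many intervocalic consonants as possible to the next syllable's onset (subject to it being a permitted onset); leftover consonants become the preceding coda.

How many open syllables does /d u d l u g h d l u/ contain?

The vowels are u, u, u — 3 nuclei, so 3 syllables.
σ1/σ2 boundary: /dl/ — entire cluster is a permitted onset → onset /dl/, coda ∅.
σ2/σ3 boundary: /ghdl/ splits as /gh/ + /dl/ (/dl/ is the longest suffix that is a licit onset).
Result: du.dlugh.dlu.
Classifying each syllable: /du/ (open), /dlugh/ (closed), /dlu/ (open).
Open syllables: 2.

2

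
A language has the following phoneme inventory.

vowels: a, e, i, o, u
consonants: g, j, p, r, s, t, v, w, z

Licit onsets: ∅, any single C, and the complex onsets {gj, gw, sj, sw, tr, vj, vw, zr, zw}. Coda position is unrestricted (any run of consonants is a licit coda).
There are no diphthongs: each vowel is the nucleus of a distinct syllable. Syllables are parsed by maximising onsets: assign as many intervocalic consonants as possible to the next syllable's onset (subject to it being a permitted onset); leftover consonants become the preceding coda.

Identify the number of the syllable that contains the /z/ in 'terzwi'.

2

Nuclei (vowels): e, i → 2 syllables.
Between /e/ (V1) and /i/ (V2): /rzw/; trying suffixes from longest down, /zw/ is the first permitted one, so coda /r/ | onset /zw/.
Putting it together: ter.zwi.
The /z/ is in the onset of syllable 2 (/zwi/).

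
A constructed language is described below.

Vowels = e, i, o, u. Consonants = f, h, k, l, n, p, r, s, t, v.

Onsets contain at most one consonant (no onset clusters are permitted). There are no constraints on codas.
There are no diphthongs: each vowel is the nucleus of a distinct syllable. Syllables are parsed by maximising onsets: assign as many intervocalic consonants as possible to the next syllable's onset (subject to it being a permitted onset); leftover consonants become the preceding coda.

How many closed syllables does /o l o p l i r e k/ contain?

2

The vowels are o, o, i, e — 4 nuclei, so 4 syllables.
Between /o/ (V1) and /o/ (V2): /l/ is a single consonant, so it becomes the next onset.
Between /o/ (V2) and /i/ (V3): cluster /pl/ — the longest permitted-onset suffix is /l/; onset = /l/, preceding coda = /p/.
Between /i/ (V3) and /e/ (V4): /r/ is a single consonant, so it becomes the next onset.
So the parse is o.lop.li.rek.
Classifying each syllable: /o/ (open), /lop/ (closed), /li/ (open), /rek/ (closed).
Closed syllables: 2.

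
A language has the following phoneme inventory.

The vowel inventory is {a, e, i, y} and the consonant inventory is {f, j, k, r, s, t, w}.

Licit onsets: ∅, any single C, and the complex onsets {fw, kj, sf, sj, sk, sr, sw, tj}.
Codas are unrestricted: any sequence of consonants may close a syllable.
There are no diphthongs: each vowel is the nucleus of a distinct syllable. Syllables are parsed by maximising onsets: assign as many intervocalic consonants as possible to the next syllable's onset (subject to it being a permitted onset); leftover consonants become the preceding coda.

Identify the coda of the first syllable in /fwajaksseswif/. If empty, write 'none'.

none

The vowels are a, a, e, i — 4 nuclei, so 4 syllables.
Between /a/ (V1) and /a/ (V2): /j/ → onset of the next syllable (single consonants are always licit onsets).
Between /a/ (V2) and /e/ (V3): /kss/ — longest licit onset from the right is /s/, leaving /ks/ as coda.
Between /e/ (V3) and /i/ (V4): /sw/ — entire cluster is a permitted onset → onset /sw/, coda ∅.
So the parse is fwa.jaks.se.swif.
Syllable 1 is /fwa/: onset /fw/, nucleus /a/, coda ∅.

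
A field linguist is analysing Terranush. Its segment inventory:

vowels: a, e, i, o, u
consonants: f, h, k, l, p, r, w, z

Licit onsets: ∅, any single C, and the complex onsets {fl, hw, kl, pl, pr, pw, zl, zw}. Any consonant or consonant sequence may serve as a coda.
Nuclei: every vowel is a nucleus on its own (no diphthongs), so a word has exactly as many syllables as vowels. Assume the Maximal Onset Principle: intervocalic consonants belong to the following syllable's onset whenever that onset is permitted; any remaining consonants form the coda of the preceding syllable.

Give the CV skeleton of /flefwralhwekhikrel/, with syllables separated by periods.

CCVCC.CVC.CCVC.CVC.CVC

Nuclei (vowels): e, a, e, i, e → 5 syllables.
σ1/σ2 boundary: cluster /fwr/ — the longest permitted-onset suffix is /r/; onset = /r/, preceding coda = /fw/.
σ2/σ3 boundary: /lhw/ — longest licit onset from the right is /hw/, leaving /l/ as coda.
σ3/σ4 boundary: /kh/; trying suffixes from longest down, /h/ is the first permitted one, so coda /k/ | onset /h/.
σ4/σ5 boundary: cluster /kr/ — the longest permitted-onset suffix is /r/; onset = /r/, preceding coda = /k/.
Syllabification: flefw.ral.hwek.hik.rel.
Mapping each syllable to C/V: /flefw/ → CCVCC, /ral/ → CVC, /hwek/ → CCVC, /hik/ → CVC, /rel/ → CVC.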